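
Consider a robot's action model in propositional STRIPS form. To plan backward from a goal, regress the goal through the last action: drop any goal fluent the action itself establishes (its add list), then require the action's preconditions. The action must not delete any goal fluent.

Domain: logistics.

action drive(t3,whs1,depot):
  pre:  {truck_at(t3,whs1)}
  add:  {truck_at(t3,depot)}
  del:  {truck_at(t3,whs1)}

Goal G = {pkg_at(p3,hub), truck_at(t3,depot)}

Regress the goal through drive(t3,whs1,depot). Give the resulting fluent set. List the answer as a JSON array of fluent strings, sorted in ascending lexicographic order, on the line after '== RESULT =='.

Compute (G \ add) ∪ pre:
  G ∩ del = {}  (empty — regression defined)
  G \ add = {pkg_at(p3,hub), truck_at(t3,depot)} \ {truck_at(t3,depot)} = {pkg_at(p3,hub)}
  ∪ pre   = {pkg_at(p3,hub)} ∪ {truck_at(t3,whs1)}
          = {pkg_at(p3,hub), truck_at(t3,whs1)}

== RESULT ==
["pkg_at(p3,hub)", "truck_at(t3,whs1)"]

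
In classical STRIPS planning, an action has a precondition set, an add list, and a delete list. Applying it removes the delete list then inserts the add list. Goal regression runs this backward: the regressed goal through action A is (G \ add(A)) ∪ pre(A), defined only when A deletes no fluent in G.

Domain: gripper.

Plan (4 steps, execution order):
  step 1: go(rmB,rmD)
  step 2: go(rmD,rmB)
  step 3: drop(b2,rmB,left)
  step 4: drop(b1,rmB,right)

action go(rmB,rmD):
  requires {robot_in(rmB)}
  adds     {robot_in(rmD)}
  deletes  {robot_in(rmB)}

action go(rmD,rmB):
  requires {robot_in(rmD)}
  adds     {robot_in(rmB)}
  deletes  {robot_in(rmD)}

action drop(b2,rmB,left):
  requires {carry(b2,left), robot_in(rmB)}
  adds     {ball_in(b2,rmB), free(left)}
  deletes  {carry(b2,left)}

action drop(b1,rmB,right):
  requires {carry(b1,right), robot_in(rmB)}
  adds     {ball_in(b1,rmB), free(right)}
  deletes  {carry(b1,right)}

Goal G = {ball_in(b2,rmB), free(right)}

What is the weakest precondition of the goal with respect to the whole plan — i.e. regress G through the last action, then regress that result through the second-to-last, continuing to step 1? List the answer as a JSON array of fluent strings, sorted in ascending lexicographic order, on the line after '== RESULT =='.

Regress step by step:
  through step 4 (drop(b1,rmB,right)): drop {free(right)}, keep {ball_in(b2,rmB)}, require {carry(b1,right), robot_in(rmB)}
    → {ball_in(b2,rmB), carry(b1,right), robot_in(rmB)}
  through step 3 (drop(b2,rmB,left)): drop {ball_in(b2,rmB)}, keep {carry(b1,right), robot_in(rmB)}, require {carry(b2,left), robot_in(rmB)}
    → {carry(b1,right), carry(b2,left), robot_in(rmB)}
  through step 2 (go(rmD,rmB)): drop {robot_in(rmB)}, keep {carry(b1,right), carry(b2,left)}, require {robot_in(rmD)}
    → {carry(b1,right), carry(b2,left), robot_in(rmD)}
  through step 1 (go(rmB,rmD)): drop {robot_in(rmD)}, keep {carry(b1,right), carry(b2,left)}, require {robot_in(rmB)}
    → {carry(b1,right), carry(b2,left), robot_in(rmB)}

== RESULT ==
["carry(b1,right)", "carry(b2,left)", "robot_in(rmB)"]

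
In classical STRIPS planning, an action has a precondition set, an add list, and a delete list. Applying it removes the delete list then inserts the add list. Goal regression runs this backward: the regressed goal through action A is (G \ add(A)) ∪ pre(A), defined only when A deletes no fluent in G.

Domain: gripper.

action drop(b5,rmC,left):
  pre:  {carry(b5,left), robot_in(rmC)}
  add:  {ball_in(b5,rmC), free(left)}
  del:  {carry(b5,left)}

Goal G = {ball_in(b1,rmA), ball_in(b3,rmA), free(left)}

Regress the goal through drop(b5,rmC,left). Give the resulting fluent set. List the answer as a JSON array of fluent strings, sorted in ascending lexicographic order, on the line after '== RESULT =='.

Regress:
  G ∩ del = {}  (empty — regression defined)
  G \ add = {ball_in(b1,rmA), ball_in(b3,rmA), free(left)} \ {ball_in(b5,rmC), free(left)} = {ball_in(b1,rmA), ball_in(b3,rmA)}
  ∪ pre   = {ball_in(b1,rmA), ball_in(b3,rmA)} ∪ {carry(b5,left), robot_in(rmC)}
          = {ball_in(b1,rmA), ball_in(b3,rmA), carry(b5,left), robot_in(rmC)}

== RESULT ==
["ball_in(b1,rmA)", "ball_in(b3,rmA)", "carry(b5,left)", "robot_in(rmC)"]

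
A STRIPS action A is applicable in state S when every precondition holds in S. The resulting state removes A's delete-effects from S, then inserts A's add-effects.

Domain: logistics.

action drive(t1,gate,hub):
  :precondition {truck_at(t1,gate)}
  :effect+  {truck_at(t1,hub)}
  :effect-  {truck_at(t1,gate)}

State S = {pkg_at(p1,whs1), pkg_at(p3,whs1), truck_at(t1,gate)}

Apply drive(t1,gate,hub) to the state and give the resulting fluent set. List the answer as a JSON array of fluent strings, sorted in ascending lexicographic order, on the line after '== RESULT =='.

Progress:
  pre ⊆ S: {truck_at(t1,gate)} ⊆ S  — applicable
  S \ del = {pkg_at(p1,whs1), pkg_at(p3,whs1)}
  ∪ add   = {pkg_at(p1,whs1), pkg_at(p3,whs1), truck_at(t1,hub)}

== RESULT ==
["pkg_at(p1,whs1)", "pkg_at(p3,whs1)", "truck_at(t1,hub)"]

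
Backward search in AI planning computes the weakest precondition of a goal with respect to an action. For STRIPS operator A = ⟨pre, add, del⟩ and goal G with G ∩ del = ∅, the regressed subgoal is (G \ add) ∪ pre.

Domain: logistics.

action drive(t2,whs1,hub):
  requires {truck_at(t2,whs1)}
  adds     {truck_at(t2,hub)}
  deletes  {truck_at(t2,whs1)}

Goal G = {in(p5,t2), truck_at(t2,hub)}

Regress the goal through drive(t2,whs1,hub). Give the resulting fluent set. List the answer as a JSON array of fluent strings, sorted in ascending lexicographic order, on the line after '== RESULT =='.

Regress:
  G ∩ del = {}  (empty — regression defined)
  G \ add = {in(p5,t2), truck_at(t2,hub)} \ {truck_at(t2,hub)} = {in(p5,t2)}
  ∪ pre   = {in(p5,t2)} ∪ {truck_at(t2,whs1)}
          = {in(p5,t2), truck_at(t2,whs1)}

== RESULT ==
["in(p5,t2)", "truck_at(t2,whs1)"]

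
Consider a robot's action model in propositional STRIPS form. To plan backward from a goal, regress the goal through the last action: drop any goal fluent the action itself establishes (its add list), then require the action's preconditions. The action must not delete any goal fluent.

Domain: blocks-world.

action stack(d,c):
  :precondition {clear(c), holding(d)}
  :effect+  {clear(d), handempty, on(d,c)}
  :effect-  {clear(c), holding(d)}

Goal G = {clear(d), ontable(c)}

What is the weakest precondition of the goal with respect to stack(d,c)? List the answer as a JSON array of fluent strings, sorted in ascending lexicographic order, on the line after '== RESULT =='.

Compute (G \ add) ∪ pre:
  G ∩ del = {}  (empty — regression defined)
  G \ add = {clear(d), ontable(c)} \ {clear(d), handempty, on(d,c)} = {ontable(c)}
  ∪ pre   = {ontable(c)} ∪ {clear(c), holding(d)}
          = {clear(c), holding(d), ontable(c)}

== RESULT ==
["clear(c)", "holding(d)", "ontable(c)"]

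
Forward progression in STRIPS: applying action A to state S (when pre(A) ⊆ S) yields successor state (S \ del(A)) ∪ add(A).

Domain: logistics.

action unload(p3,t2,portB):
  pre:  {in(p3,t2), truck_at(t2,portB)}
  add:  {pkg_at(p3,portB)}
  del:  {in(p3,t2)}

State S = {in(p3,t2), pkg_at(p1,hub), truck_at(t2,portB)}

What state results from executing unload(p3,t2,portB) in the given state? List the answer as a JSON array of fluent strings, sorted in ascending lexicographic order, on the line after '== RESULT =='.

Compute (S \ del) ∪ add:
  pre ⊆ S: {in(p3,t2), truck_at(t2,portB)} ⊆ S  — applicable
  S \ del = {pkg_at(p1,hub), truck_at(t2,portB)}
  ∪ add   = {pkg_at(p1,hub), pkg_at(p3,portB), truck_at(t2,portB)}

== RESULT ==
["pkg_at(p1,hub)", "pkg_at(p3,portB)", "truck_at(t2,portB)"]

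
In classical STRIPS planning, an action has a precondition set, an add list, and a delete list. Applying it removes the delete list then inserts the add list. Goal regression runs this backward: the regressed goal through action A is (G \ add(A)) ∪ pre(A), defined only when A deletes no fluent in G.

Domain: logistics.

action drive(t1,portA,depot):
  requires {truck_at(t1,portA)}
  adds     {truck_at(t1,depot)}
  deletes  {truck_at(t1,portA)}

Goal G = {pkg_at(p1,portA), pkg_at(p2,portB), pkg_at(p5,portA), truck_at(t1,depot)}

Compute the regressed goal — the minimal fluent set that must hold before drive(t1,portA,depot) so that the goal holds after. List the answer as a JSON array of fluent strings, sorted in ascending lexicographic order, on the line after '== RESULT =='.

Compute (G \ add) ∪ pre:
  G ∩ del = {}  (empty — regression defined)
  G \ add = {pkg_at(p1,portA), pkg_at(p2,portB), pkg_at(p5,portA), truck_at(t1,depot)} \ {truck_at(t1,depot)} = {pkg_at(p1,portA), pkg_at(p2,portB), pkg_at(p5,portA)}
  ∪ pre   = {pkg_at(p1,portA), pkg_at(p2,portB), pkg_at(p5,portA)} ∪ {truck_at(t1,portA)}
          = {pkg_at(p1,portA), pkg_at(p2,portB), pkg_at(p5,portA), truck_at(t1,portA)}

== RESULT ==
["pkg_at(p1,portA)", "pkg_at(p2,portB)", "pkg_at(p5,portA)", "truck_at(t1,portA)"]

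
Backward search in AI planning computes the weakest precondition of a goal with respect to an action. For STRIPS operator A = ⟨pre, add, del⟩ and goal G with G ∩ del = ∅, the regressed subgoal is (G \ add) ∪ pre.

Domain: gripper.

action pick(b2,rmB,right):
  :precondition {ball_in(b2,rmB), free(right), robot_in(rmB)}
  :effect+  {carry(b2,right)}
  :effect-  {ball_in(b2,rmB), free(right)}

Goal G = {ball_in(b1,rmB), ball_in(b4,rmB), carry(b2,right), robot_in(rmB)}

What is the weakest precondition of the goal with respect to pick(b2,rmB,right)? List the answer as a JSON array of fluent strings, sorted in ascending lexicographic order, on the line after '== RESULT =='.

Regress:
  G ∩ del = {}  (empty — regression defined)
  G \ add = {ball_in(b1,rmB), ball_in(b4,rmB), carry(b2,right), robot_in(rmB)} \ {carry(b2,right)} = {ball_in(b1,rmB), ball_in(b4,rmB), robot_in(rmB)}
  ∪ pre   = {ball_in(b1,rmB), ball_in(b4,rmB), robot_in(rmB)} ∪ {ball_in(b2,rmB), free(right), robot_in(rmB)}
          = {ball_in(b1,rmB), ball_in(b2,rmB), ball_in(b4,rmB), free(right), robot_in(rmB)}

== RESULT ==
["ball_in(b1,rmB)", "ball_in(b2,rmB)", "ball_in(b4,rmB)", "free(right)", "robot_in(rmB)"]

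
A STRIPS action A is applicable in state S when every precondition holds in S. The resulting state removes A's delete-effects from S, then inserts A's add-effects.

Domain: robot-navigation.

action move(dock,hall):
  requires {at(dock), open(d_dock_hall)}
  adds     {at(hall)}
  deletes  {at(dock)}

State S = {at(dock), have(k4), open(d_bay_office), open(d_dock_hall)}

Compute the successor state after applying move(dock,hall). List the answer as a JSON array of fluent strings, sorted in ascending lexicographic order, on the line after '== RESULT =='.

Progress:
  pre ⊆ S: {at(dock), open(d_dock_hall)} ⊆ S  — applicable
  S \ del = {have(k4), open(d_bay_office), open(d_dock_hall)}
  ∪ add   = {at(hall), have(k4), open(d_bay_office), open(d_dock_hall)}

== RESULT ==
["at(hall)", "have(k4)", "open(d_bay_office)", "open(d_dock_hall)"]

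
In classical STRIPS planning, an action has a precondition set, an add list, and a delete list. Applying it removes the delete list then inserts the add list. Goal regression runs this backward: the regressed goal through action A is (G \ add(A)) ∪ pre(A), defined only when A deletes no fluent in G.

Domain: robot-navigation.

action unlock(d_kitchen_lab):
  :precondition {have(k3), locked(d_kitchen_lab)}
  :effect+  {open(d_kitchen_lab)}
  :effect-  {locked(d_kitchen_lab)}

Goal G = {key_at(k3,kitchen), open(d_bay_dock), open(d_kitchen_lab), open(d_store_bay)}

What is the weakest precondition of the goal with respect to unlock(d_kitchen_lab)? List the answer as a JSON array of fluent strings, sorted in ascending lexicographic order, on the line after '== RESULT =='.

Regress:
  G ∩ del = {}  (empty — regression defined)
  G \ add = {key_at(k3,kitchen), open(d_bay_dock), open(d_kitchen_lab), open(d_store_bay)} \ {open(d_kitchen_lab)} = {key_at(k3,kitchen), open(d_bay_dock), open(d_store_bay)}
  ∪ pre   = {key_at(k3,kitchen), open(d_bay_dock), open(d_store_bay)} ∪ {have(k3), locked(d_kitchen_lab)}
          = {have(k3), key_at(k3,kitchen), locked(d_kitchen_lab), open(d_bay_dock), open(d_store_bay)}

== RESULT ==
["have(k3)", "key_at(k3,kitchen)", "locked(d_kitchen_lab)", "open(d_bay_dock)", "open(d_store_bay)"]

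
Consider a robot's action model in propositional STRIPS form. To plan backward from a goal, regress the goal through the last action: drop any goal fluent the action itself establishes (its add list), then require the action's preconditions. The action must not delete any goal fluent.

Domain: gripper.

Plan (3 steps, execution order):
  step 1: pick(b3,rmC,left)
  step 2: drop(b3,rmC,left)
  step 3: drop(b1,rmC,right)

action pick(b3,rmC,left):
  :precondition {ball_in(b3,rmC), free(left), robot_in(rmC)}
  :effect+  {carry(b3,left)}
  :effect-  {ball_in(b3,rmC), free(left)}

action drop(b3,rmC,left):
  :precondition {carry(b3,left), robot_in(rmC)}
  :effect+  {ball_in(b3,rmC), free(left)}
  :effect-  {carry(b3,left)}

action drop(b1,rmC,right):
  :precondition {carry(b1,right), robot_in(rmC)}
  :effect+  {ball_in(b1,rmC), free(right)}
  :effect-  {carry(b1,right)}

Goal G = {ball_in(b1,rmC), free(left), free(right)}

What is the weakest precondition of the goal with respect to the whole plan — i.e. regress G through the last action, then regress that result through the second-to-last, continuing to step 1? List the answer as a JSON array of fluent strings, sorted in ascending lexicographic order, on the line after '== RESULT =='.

Work backward from the goal:
  through step 3 (drop(b1,rmC,right)): drop {ball_in(b1,rmC), free(right)}, keep {free(left)}, require {carry(b1,right), robot_in(rmC)}
    → {carry(b1,right), free(left), robot_in(rmC)}
  through step 2 (drop(b3,rmC,left)): drop {free(left)}, keep {carry(b1,right), robot_in(rmC)}, require {carry(b3,left), robot_in(rmC)}
    → {carry(b1,right), carry(b3,left), robot_in(rmC)}
  through step 1 (pick(b3,rmC,left)): drop {carry(b3,left)}, keep {carry(b1,right), robot_in(rmC)}, require {ball_in(b3,rmC), free(left), robot_in(rmC)}
    → {ball_in(b3,rmC), carry(b1,right), free(left), robot_in(rmC)}

== RESULT ==
["ball_in(b3,rmC)", "carry(b1,right)", "free(left)", "robot_in(rmC)"]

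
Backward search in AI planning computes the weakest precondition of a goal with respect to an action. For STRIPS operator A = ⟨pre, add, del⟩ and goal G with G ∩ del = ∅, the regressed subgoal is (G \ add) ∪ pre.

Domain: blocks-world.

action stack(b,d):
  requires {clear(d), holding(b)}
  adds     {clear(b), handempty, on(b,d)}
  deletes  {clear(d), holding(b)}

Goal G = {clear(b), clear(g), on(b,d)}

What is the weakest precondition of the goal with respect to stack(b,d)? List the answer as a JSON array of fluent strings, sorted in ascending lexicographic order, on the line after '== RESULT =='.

Compute (G \ add) ∪ pre:
  G ∩ del = {}  (empty — regression defined)
  G \ add = {clear(b), clear(g), on(b,d)} \ {clear(b), handempty, on(b,d)} = {clear(g)}
  ∪ pre   = {clear(g)} ∪ {clear(d), holding(b)}
          = {clear(d), clear(g), holding(b)}

== RESULT ==
["clear(d)", "clear(g)", "holding(b)"]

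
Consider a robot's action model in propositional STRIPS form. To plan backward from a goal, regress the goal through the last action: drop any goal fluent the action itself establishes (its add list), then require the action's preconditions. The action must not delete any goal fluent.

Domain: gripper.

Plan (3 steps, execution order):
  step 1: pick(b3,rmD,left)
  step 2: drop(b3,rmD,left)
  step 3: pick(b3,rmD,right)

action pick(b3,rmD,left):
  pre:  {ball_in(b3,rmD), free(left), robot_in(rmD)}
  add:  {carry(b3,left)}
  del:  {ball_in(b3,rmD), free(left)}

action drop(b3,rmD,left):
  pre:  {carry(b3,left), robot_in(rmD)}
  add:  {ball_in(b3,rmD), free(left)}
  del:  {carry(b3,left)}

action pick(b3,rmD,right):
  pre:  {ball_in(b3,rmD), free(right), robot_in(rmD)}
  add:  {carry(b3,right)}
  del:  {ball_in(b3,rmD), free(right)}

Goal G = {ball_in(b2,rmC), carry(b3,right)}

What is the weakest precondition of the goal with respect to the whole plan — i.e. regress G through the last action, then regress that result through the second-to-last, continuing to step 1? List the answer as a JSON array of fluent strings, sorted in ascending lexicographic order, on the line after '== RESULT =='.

Work backward from the goal:
  through step 3 (pick(b3,rmD,right)): drop {carry(b3,right)}, keep {ball_in(b2,rmC)}, require {ball_in(b3,rmD), free(right), robot_in(rmD)}
    → {ball_in(b2,rmC), ball_in(b3,rmD), free(right), robot_in(rmD)}
  through step 2 (drop(b3,rmD,left)): drop {ball_in(b3,rmD)}, keep {ball_in(b2,rmC), free(right), robot_in(rmD)}, require {carry(b3,left), robot_in(rmD)}
    → {ball_in(b2,rmC), carry(b3,left), free(right), robot_in(rmD)}
  through step 1 (pick(b3,rmD,left)): drop {carry(b3,left)}, keep {ball_in(b2,rmC), free(right), robot_in(rmD)}, require {ball_in(b3,rmD), free(left), robot_in(rmD)}
    → {ball_in(b2,rmC), ball_in(b3,rmD), free(left), free(right), robot_in(rmD)}

== RESULT ==
["ball_in(b2,rmC)", "ball_in(b3,rmD)", "free(left)", "free(right)", "robot_in(rmD)"]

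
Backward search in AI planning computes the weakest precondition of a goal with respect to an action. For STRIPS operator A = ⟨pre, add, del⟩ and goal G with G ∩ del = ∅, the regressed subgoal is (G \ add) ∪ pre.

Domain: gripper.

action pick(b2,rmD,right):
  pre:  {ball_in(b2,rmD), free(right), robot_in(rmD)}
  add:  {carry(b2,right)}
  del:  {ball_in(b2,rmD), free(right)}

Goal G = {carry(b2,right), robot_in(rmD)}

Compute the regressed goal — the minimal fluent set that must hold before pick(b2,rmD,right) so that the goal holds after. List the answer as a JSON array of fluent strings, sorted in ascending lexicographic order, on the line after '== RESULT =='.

Compute (G \ add) ∪ pre:
  G ∩ del = {}  (empty — regression defined)
  G \ add = {carry(b2,right), robot_in(rmD)} \ {carry(b2,right)} = {robot_in(rmD)}
  ∪ pre   = {robot_in(rmD)} ∪ {ball_in(b2,rmD), free(right), robot_in(rmD)}
          = {ball_in(b2,rmD), free(right), robot_in(rmD)}

== RESULT ==
["ball_in(b2,rmD)", "free(right)", "robot_in(rmD)"]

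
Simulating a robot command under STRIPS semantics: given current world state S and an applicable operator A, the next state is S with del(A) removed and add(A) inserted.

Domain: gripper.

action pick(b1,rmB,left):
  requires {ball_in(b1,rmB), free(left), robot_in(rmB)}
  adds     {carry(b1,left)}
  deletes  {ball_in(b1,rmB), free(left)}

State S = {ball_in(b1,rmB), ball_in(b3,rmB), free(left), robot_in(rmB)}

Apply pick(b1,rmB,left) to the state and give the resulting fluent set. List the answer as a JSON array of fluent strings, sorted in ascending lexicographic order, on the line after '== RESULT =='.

Compute (S \ del) ∪ add:
  pre ⊆ S: {ball_in(b1,rmB), free(left), robot_in(rmB)} ⊆ S  — applicable
  S \ del = {ball_in(b3,rmB), robot_in(rmB)}
  ∪ add   = {ball_in(b3,rmB), carry(b1,left), robot_in(rmB)}

== RESULT ==
["ball_in(b3,rmB)", "carry(b1,left)", "robot_in(rmB)"]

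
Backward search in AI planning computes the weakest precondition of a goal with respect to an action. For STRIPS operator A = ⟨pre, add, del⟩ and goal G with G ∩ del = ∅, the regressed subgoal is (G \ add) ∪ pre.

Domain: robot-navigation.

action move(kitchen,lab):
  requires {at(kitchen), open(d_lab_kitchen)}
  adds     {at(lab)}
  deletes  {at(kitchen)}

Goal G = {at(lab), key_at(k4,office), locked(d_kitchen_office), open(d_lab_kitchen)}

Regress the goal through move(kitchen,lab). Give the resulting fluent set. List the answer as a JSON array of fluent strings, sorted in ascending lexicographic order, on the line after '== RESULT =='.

Compute (G \ add) ∪ pre:
  G ∩ del = {}  (empty — regression defined)
  G \ add = {at(lab), key_at(k4,office), locked(d_kitchen_office), open(d_lab_kitchen)} \ {at(lab)} = {key_at(k4,office), locked(d_kitchen_office), open(d_lab_kitchen)}
  ∪ pre   = {key_at(k4,office), locked(d_kitchen_office), open(d_lab_kitchen)} ∪ {at(kitchen), open(d_lab_kitchen)}
          = {at(kitchen), key_at(k4,office), locked(d_kitchen_office), open(d_lab_kitchen)}

== RESULT ==
["at(kitchen)", "key_at(k4,office)", "locked(d_kitchen_office)", "open(d_lab_kitchen)"]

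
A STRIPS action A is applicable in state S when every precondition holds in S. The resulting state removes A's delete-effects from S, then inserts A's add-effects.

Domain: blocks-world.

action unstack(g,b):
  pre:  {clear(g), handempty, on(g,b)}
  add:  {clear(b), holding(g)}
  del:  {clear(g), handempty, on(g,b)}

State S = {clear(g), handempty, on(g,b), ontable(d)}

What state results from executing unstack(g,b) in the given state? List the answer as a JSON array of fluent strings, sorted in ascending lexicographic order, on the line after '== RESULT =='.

Progress:
  pre ⊆ S: {clear(g), handempty, on(g,b)} ⊆ S  — applicable
  S \ del = {ontable(d)}
  ∪ add   = {clear(b), holding(g), ontable(d)}

== RESULT ==
["clear(b)", "holding(g)", "ontable(d)"]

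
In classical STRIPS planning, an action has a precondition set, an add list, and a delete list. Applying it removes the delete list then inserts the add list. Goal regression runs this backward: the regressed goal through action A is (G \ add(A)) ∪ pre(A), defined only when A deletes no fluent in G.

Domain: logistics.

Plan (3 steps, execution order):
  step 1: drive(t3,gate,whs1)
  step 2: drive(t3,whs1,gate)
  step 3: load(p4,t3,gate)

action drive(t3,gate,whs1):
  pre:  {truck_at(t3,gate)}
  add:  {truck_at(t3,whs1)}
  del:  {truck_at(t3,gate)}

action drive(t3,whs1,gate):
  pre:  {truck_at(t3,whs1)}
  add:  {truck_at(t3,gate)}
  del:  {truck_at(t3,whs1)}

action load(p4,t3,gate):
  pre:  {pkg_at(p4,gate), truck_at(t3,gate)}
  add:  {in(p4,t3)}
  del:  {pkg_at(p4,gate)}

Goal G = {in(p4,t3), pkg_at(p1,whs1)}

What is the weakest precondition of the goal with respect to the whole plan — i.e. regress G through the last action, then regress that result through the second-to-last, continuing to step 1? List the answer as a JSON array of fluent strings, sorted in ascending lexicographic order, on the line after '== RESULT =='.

Regress step by step:
  through step 3 (load(p4,t3,gate)): drop {in(p4,t3)}, keep {pkg_at(p1,whs1)}, require {pkg_at(p4,gate), truck_at(t3,gate)}
    → {pkg_at(p1,whs1), pkg_at(p4,gate), truck_at(t3,gate)}
  through step 2 (drive(t3,whs1,gate)): drop {truck_at(t3,gate)}, keep {pkg_at(p1,whs1), pkg_at(p4,gate)}, require {truck_at(t3,whs1)}
    → {pkg_at(p1,whs1), pkg_at(p4,gate), truck_at(t3,whs1)}
  through step 1 (drive(t3,gate,whs1)): drop {truck_at(t3,whs1)}, keep {pkg_at(p1,whs1), pkg_at(p4,gate)}, require {truck_at(t3,gate)}
    → {pkg_at(p1,whs1), pkg_at(p4,gate), truck_at(t3,gate)}

== RESULT ==
["pkg_at(p1,whs1)", "pkg_at(p4,gate)", "truck_at(t3,gate)"]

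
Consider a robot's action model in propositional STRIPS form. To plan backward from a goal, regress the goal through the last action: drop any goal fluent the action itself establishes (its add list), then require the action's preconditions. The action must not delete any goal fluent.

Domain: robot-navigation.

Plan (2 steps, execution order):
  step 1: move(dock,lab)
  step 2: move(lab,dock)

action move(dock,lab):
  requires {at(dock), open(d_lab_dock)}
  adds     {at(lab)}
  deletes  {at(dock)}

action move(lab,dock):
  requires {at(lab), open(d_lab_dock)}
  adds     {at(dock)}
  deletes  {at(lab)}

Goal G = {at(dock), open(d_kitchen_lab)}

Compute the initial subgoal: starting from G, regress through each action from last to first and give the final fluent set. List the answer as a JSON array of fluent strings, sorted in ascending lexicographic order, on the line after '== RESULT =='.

Work backward from the goal:
  through step 2 (move(lab,dock)): drop {at(dock)}, keep {open(d_kitchen_lab)}, require {at(lab), open(d_lab_dock)}
    → {at(lab), open(d_kitchen_lab), open(d_lab_dock)}
  through step 1 (move(dock,lab)): drop {at(lab)}, keep {open(d_kitchen_lab), open(d_lab_dock)}, require {at(dock), open(d_lab_dock)}
    → {at(dock), open(d_kitchen_lab), open(d_lab_dock)}

== RESULT ==
["at(dock)", "open(d_kitchen_lab)", "open(d_lab_dock)"]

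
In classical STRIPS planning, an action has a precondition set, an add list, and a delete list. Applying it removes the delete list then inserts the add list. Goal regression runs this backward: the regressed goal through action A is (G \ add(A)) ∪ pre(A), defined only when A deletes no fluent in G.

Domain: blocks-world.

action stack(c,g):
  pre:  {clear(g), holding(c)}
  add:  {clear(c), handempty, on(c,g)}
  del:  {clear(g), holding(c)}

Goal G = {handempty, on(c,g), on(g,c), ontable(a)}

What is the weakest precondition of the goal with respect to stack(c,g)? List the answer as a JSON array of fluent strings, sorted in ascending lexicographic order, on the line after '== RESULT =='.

Compute (G \ add) ∪ pre:
  G ∩ del = {}  (empty — regression defined)
  G \ add = {handempty, on(c,g), on(g,c), ontable(a)} \ {clear(c), handempty, on(c,g)} = {on(g,c), ontable(a)}
  ∪ pre   = {on(g,c), ontable(a)} ∪ {clear(g), holding(c)}
          = {clear(g), holding(c), on(g,c), ontable(a)}

== RESULT ==
["clear(g)", "holding(c)", "on(g,c)", "ontable(a)"]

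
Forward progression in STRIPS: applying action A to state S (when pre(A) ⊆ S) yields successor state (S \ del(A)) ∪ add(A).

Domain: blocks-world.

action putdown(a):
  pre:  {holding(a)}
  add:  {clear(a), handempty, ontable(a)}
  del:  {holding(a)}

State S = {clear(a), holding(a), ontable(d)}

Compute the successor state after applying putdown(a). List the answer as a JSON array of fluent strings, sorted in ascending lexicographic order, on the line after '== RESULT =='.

Progress:
  pre ⊆ S: {holding(a)} ⊆ S  — applicable
  S \ del = {clear(a), ontable(d)}
  ∪ add   = {clear(a), handempty, ontable(a), ontable(d)}

== RESULT ==
["clear(a)", "handempty", "ontable(a)", "ontable(d)"]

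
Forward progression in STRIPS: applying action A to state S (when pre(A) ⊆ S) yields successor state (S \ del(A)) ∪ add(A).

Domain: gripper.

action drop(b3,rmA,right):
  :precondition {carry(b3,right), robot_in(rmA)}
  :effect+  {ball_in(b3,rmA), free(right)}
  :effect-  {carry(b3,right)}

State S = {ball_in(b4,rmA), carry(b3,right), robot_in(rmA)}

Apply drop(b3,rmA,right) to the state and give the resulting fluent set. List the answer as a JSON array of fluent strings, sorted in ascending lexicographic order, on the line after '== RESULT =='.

Progress:
  pre ⊆ S: {carry(b3,right), robot_in(rmA)} ⊆ S  — applicable
  S \ del = {ball_in(b4,rmA), robot_in(rmA)}
  ∪ add   = {ball_in(b3,rmA), ball_in(b4,rmA), free(right), robot_in(rmA)}

== RESULT ==
["ball_in(b3,rmA)", "ball_in(b4,rmA)", "free(right)", "robot_in(rmA)"]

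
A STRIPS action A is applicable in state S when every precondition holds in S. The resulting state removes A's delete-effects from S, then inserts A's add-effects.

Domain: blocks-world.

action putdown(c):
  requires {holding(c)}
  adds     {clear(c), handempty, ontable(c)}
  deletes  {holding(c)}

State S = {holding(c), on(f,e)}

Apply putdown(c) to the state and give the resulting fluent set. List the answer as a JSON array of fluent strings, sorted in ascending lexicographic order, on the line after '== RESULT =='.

Compute (S \ del) ∪ add:
  pre ⊆ S: {holding(c)} ⊆ S  — applicable
  S \ del = {on(f,e)}
  ∪ add   = {clear(c), handempty, on(f,e), ontable(c)}

== RESULT ==
["clear(c)", "handempty", "on(f,e)", "ontable(c)"]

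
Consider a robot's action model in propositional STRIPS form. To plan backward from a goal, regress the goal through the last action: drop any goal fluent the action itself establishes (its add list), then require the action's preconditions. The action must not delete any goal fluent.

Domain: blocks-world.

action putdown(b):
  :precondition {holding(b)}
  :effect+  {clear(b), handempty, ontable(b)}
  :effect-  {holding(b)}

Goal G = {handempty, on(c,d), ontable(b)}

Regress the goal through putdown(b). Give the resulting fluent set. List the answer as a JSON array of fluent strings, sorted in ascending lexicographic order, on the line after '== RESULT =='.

Regress:
  G ∩ del = {}  (empty — regression defined)
  G \ add = {handempty, on(c,d), ontable(b)} \ {clear(b), handempty, ontable(b)} = {on(c,d)}
  ∪ pre   = {on(c,d)} ∪ {holding(b)}
          = {holding(b), on(c,d)}

== RESULT ==
["holding(b)", "on(c,d)"]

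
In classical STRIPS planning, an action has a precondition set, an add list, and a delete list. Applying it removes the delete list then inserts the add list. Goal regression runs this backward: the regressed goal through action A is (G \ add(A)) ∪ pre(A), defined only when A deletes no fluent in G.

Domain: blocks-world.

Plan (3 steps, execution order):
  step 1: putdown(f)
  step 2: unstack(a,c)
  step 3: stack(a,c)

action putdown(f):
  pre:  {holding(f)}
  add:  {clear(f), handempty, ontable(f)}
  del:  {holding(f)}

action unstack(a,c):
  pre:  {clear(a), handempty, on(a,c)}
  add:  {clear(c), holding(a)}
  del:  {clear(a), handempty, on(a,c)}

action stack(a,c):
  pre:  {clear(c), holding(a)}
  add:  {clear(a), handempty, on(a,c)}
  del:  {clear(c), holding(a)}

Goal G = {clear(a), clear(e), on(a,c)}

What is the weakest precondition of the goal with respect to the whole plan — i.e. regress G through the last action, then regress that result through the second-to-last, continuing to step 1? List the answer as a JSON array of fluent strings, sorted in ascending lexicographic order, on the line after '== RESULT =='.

Regress step by step:
  through step 3 (stack(a,c)): drop {clear(a), on(a,c)}, keep {clear(e)}, require {clear(c), holding(a)}
    → {clear(c), clear(e), holding(a)}
  through step 2 (unstack(a,c)): drop {clear(c), holding(a)}, keep {clear(e)}, require {clear(a), handempty, on(a,c)}
    → {clear(a), clear(e), handempty, on(a,c)}
  through step 1 (putdown(f)): drop {handempty}, keep {clear(a), clear(e), on(a,c)}, require {holding(f)}
    → {clear(a), clear(e), holding(f), on(a,c)}

== RESULT ==
["clear(a)", "clear(e)", "holding(f)", "on(a,c)"]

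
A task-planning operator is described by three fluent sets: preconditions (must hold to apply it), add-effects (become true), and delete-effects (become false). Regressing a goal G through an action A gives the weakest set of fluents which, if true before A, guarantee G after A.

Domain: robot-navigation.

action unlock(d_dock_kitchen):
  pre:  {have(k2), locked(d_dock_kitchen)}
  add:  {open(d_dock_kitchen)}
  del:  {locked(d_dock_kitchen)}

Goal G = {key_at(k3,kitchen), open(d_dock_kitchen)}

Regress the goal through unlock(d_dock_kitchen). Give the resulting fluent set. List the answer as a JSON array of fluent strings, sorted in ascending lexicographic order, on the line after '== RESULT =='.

Regress:
  G ∩ del = {}  (empty — regression defined)
  G \ add = {key_at(k3,kitchen), open(d_dock_kitchen)} \ {open(d_dock_kitchen)} = {key_at(k3,kitchen)}
  ∪ pre   = {key_at(k3,kitchen)} ∪ {have(k2), locked(d_dock_kitchen)}
          = {have(k2), key_at(k3,kitchen), locked(d_dock_kitchen)}

== RESULT ==
["have(k2)", "key_at(k3,kitchen)", "locked(d_dock_kitchen)"]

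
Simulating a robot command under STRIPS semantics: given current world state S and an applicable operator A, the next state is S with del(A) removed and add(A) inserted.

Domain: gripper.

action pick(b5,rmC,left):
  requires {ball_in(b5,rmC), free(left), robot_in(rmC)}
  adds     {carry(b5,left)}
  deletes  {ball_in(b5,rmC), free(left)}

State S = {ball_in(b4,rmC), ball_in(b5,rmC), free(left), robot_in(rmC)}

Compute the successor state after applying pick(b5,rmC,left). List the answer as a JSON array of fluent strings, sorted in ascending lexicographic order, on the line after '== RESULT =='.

Progress:
  pre ⊆ S: {ball_in(b5,rmC), free(left), robot_in(rmC)} ⊆ S  — applicable
  S \ del = {ball_in(b4,rmC), robot_in(rmC)}
  ∪ add   = {ball_in(b4,rmC), carry(b5,left), robot_in(rmC)}

== RESULT ==
["ball_in(b4,rmC)", "carry(b5,left)", "robot_in(rmC)"]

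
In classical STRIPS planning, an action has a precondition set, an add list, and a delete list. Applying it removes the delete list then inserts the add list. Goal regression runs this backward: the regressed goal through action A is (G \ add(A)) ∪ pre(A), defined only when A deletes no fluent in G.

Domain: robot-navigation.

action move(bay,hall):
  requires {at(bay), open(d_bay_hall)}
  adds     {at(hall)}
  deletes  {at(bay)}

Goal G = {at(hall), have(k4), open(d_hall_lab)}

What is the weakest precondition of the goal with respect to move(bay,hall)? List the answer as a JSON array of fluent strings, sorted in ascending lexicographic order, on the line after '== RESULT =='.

Regress:
  G ∩ del = {}  (empty — regression defined)
  G \ add = {at(hall), have(k4), open(d_hall_lab)} \ {at(hall)} = {have(k4), open(d_hall_lab)}
  ∪ pre   = {have(k4), open(d_hall_lab)} ∪ {at(bay), open(d_bay_hall)}
          = {at(bay), have(k4), open(d_bay_hall), open(d_hall_lab)}

== RESULT ==
["at(bay)", "have(k4)", "open(d_bay_hall)", "open(d_hall_lab)"]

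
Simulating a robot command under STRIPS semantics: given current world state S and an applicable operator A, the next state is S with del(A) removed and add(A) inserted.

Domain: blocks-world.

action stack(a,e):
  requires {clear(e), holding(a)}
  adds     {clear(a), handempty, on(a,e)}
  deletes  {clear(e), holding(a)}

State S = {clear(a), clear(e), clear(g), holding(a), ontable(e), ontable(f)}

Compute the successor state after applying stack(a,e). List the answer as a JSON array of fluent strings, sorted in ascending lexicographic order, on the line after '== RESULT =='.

Progress:
  pre ⊆ S: {clear(e), holding(a)} ⊆ S  — applicable
  S \ del = {clear(a), clear(g), ontable(e), ontable(f)}
  ∪ add   = {clear(a), clear(g), handempty, on(a,e), ontable(e), ontable(f)}

== RESULT ==
["clear(a)", "clear(g)", "handempty", "on(a,e)", "ontable(e)", "ontable(f)"]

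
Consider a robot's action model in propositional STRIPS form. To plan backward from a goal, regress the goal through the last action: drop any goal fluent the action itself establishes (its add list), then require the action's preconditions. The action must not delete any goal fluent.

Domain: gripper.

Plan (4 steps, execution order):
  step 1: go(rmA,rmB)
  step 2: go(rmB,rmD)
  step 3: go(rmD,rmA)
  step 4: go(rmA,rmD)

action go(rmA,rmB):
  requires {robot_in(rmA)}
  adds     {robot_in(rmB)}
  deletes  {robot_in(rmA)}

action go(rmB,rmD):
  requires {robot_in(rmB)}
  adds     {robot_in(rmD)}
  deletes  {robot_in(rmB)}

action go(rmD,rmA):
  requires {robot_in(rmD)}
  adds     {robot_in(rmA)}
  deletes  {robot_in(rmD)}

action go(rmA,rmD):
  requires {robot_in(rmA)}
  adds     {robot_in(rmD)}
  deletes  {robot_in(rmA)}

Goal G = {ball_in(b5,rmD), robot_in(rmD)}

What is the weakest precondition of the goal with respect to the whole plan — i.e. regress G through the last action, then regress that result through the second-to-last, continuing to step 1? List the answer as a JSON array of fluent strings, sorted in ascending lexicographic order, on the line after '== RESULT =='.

Work backward from the goal:
  through step 4 (go(rmA,rmD)): drop {robot_in(rmD)}, keep {ball_in(b5,rmD)}, require {robot_in(rmA)}
    → {ball_in(b5,rmD), robot_in(rmA)}
  through step 3 (go(rmD,rmA)): drop {robot_in(rmA)}, keep {ball_in(b5,rmD)}, require {robot_in(rmD)}
    → {ball_in(b5,rmD), robot_in(rmD)}
  through step 2 (go(rmB,rmD)): drop {robot_in(rmD)}, keep {ball_in(b5,rmD)}, require {robot_in(rmB)}
    → {ball_in(b5,rmD), robot_in(rmB)}
  through step 1 (go(rmA,rmB)): drop {robot_in(rmB)}, keep {ball_in(b5,rmD)}, require {robot_in(rmA)}
    → {ball_in(b5,rmD), robot_in(rmA)}

== RESULT ==
["ball_in(b5,rmD)", "robot_in(rmA)"]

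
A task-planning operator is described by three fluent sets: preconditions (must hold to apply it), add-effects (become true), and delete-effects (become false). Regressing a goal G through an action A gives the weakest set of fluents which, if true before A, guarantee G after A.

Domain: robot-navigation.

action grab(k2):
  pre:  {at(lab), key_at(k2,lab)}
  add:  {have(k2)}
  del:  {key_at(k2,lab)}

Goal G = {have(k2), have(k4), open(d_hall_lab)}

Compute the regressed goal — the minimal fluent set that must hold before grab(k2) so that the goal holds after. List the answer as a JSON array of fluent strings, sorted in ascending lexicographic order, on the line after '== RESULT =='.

Compute (G \ add) ∪ pre:
  G ∩ del = {}  (empty — regression defined)
  G \ add = {have(k2), have(k4), open(d_hall_lab)} \ {have(k2)} = {have(k4), open(d_hall_lab)}
  ∪ pre   = {have(k4), open(d_hall_lab)} ∪ {at(lab), key_at(k2,lab)}
          = {at(lab), have(k4), key_at(k2,lab), open(d_hall_lab)}

== RESULT ==
["at(lab)", "have(k4)", "key_at(k2,lab)", "open(d_hall_lab)"]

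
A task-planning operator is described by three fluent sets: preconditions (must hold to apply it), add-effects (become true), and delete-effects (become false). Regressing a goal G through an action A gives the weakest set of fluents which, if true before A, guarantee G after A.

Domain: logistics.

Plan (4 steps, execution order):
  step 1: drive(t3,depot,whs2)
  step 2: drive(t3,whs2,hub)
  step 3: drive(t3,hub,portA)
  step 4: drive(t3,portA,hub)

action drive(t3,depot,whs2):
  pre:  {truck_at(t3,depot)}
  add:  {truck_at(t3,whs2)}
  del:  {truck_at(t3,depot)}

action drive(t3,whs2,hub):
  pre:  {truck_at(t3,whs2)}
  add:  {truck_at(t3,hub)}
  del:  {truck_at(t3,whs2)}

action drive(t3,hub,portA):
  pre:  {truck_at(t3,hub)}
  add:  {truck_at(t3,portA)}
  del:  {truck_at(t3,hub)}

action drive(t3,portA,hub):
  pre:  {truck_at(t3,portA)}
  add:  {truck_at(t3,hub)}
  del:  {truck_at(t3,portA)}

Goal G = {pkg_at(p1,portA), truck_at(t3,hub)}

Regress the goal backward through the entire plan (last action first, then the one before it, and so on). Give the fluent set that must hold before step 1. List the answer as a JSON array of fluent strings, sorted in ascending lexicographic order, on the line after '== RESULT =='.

Regress step by step:
  through step 4 (drive(t3,portA,hub)): drop {truck_at(t3,hub)}, keep {pkg_at(p1,portA)}, require {truck_at(t3,portA)}
    → {pkg_at(p1,portA), truck_at(t3,portA)}
  through step 3 (drive(t3,hub,portA)): drop {truck_at(t3,portA)}, keep {pkg_at(p1,portA)}, require {truck_at(t3,hub)}
    → {pkg_at(p1,portA), truck_at(t3,hub)}
  through step 2 (drive(t3,whs2,hub)): drop {truck_at(t3,hub)}, keep {pkg_at(p1,portA)}, require {truck_at(t3,whs2)}
    → {pkg_at(p1,portA), truck_at(t3,whs2)}
  through step 1 (drive(t3,depot,whs2)): drop {truck_at(t3,whs2)}, keep {pkg_at(p1,portA)}, require {truck_at(t3,depot)}
    → {pkg_at(p1,portA), truck_at(t3,depot)}

== RESULT ==
["pkg_at(p1,portA)", "truck_at(t3,depot)"]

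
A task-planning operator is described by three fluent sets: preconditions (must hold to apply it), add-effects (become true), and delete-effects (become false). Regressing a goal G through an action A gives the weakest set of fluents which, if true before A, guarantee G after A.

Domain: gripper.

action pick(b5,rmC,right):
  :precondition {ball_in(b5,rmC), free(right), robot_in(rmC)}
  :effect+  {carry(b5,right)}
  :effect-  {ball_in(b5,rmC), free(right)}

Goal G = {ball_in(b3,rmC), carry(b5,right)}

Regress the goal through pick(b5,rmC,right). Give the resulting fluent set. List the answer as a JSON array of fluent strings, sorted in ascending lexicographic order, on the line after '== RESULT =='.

Regress:
  G ∩ del = {}  (empty — regression defined)
  G \ add = {ball_in(b3,rmC), carry(b5,right)} \ {carry(b5,right)} = {ball_in(b3,rmC)}
  ∪ pre   = {ball_in(b3,rmC)} ∪ {ball_in(b5,rmC), free(right), robot_in(rmC)}
          = {ball_in(b3,rmC), ball_in(b5,rmC), free(right), robot_in(rmC)}

== RESULT ==
["ball_in(b3,rmC)", "ball_in(b5,rmC)", "free(right)", "robot_in(rmC)"]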